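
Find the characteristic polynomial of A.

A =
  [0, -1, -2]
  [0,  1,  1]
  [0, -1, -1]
x^3

Expanding det(x·I − A) (e.g. by cofactor expansion or by noting that A is similar to its Jordan form J, which has the same characteristic polynomial as A) gives
  χ_A(x) = x^3
which factors as x^3. The eigenvalues (with algebraic multiplicities) are λ = 0 with multiplicity 3.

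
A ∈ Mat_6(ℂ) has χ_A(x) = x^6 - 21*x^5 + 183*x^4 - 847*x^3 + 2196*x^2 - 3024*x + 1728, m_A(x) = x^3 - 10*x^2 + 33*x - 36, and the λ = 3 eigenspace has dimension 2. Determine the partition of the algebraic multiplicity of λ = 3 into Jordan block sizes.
Block sizes for λ = 3: [2, 1]

Step 1 — from the characteristic polynomial, algebraic multiplicity of λ = 3 is 3. From dim ker(A − (3)·I) = 2, there are exactly 2 Jordan blocks for λ = 3.
Step 2 — from the minimal polynomial, the factor (x − 3)^2 tells us the largest block for λ = 3 has size 2.
Step 3 — with total size 3, 2 blocks, and largest block 2, the block sizes (in nonincreasing order) are [2, 1].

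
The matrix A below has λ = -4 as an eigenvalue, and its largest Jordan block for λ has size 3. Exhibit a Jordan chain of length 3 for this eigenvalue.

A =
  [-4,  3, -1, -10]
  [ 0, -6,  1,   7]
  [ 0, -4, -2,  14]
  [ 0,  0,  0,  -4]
A Jordan chain for λ = -4 of length 3:
v_1 = (-2, 0, 0, 0)ᵀ
v_2 = (3, -2, -4, 0)ᵀ
v_3 = (0, 1, 0, 0)ᵀ

Let N = A − (-4)·I. We want v_3 with N^3 v_3 = 0 but N^2 v_3 ≠ 0; then v_{j-1} := N · v_j for j = 3, …, 2.

Pick v_3 = (0, 1, 0, 0)ᵀ.
Then v_2 = N · v_3 = (3, -2, -4, 0)ᵀ.
Then v_1 = N · v_2 = (-2, 0, 0, 0)ᵀ.

Sanity check: (A − (-4)·I) v_1 = (0, 0, 0, 0)ᵀ = 0. ✓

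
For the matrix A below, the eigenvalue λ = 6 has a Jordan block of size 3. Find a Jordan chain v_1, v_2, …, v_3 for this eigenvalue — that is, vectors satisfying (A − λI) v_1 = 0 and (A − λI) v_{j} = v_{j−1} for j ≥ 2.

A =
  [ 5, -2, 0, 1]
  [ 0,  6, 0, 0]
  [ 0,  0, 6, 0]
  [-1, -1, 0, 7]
A Jordan chain for λ = 6 of length 3:
v_1 = (1, 0, 0, 1)ᵀ
v_2 = (-2, 0, 0, -1)ᵀ
v_3 = (0, 1, 0, 0)ᵀ

Let N = A − (6)·I. We want v_3 with N^3 v_3 = 0 but N^2 v_3 ≠ 0; then v_{j-1} := N · v_j for j = 3, …, 2.

Pick v_3 = (0, 1, 0, 0)ᵀ.
Then v_2 = N · v_3 = (-2, 0, 0, -1)ᵀ.
Then v_1 = N · v_2 = (1, 0, 0, 1)ᵀ.

Sanity check: (A − (6)·I) v_1 = (0, 0, 0, 0)ᵀ = 0. ✓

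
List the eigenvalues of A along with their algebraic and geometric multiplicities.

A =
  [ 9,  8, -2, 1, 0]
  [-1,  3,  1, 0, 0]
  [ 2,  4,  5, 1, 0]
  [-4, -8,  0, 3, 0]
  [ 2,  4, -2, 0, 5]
λ = 5: alg = 5, geom = 3

Step 1 — factor the characteristic polynomial to read off the algebraic multiplicities:
  χ_A(x) = (x - 5)^5

Step 2 — compute geometric multiplicities via the rank-nullity identity g(λ) = n − rank(A − λI):
  rank(A − (5)·I) = 2, so dim ker(A − (5)·I) = n − 2 = 3

Summary:
  λ = 5: algebraic multiplicity = 5, geometric multiplicity = 3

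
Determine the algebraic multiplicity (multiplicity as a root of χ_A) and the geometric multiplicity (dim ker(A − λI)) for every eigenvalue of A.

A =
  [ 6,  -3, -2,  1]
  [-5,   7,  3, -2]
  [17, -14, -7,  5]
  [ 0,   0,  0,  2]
λ = 2: alg = 4, geom = 2

Step 1 — factor the characteristic polynomial to read off the algebraic multiplicities:
  χ_A(x) = (x - 2)^4

Step 2 — compute geometric multiplicities via the rank-nullity identity g(λ) = n − rank(A − λI):
  rank(A − (2)·I) = 2, so dim ker(A − (2)·I) = n − 2 = 2

Summary:
  λ = 2: algebraic multiplicity = 4, geometric multiplicity = 2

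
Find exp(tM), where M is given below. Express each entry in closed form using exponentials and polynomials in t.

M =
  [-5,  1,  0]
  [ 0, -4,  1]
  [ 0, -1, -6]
e^{tM} =
  [exp(-5*t), t^2*exp(-5*t)/2 + t*exp(-5*t), t^2*exp(-5*t)/2]
  [0, t*exp(-5*t) + exp(-5*t), t*exp(-5*t)]
  [0, -t*exp(-5*t), -t*exp(-5*t) + exp(-5*t)]

Strategy: write M = P · J · P⁻¹ where J is a Jordan canonical form, so e^{tM} = P · e^{tJ} · P⁻¹, and e^{tJ} can be computed block-by-block.

M has Jordan form
J =
  [-5,  1,  0]
  [ 0, -5,  1]
  [ 0,  0, -5]
(up to reordering of blocks).

Per-block formulas:
  For a 3×3 Jordan block J_3(-5): exp(t · J_3(-5)) = e^(-5t)·(I + t·N + (t^2/2)·N^2), where N is the 3×3 nilpotent shift.

After assembling e^{tJ} and conjugating by P, we get:

e^{tM} =
  [exp(-5*t), t^2*exp(-5*t)/2 + t*exp(-5*t), t^2*exp(-5*t)/2]
  [0, t*exp(-5*t) + exp(-5*t), t*exp(-5*t)]
  [0, -t*exp(-5*t), -t*exp(-5*t) + exp(-5*t)]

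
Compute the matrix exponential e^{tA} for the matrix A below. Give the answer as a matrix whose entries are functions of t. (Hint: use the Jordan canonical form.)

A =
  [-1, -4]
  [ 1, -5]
e^{tA} =
  [2*t*exp(-3*t) + exp(-3*t), -4*t*exp(-3*t)]
  [t*exp(-3*t), -2*t*exp(-3*t) + exp(-3*t)]

Strategy: write A = P · J · P⁻¹ where J is a Jordan canonical form, so e^{tA} = P · e^{tJ} · P⁻¹, and e^{tJ} can be computed block-by-block.

A has Jordan form
J =
  [-3,  1]
  [ 0, -3]
(up to reordering of blocks).

Per-block formulas:
  For a 2×2 Jordan block J_2(-3): exp(t · J_2(-3)) = e^(-3t)·(I + t·N), where N is the 2×2 nilpotent shift.

After assembling e^{tJ} and conjugating by P, we get:

e^{tA} =
  [2*t*exp(-3*t) + exp(-3*t), -4*t*exp(-3*t)]
  [t*exp(-3*t), -2*t*exp(-3*t) + exp(-3*t)]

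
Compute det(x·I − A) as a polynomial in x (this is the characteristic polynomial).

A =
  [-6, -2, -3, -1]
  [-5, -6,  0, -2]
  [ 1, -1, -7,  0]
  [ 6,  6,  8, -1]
x^4 + 20*x^3 + 150*x^2 + 500*x + 625

Expanding det(x·I − A) (e.g. by cofactor expansion or by noting that A is similar to its Jordan form J, which has the same characteristic polynomial as A) gives
  χ_A(x) = x^4 + 20*x^3 + 150*x^2 + 500*x + 625
which factors as (x + 5)^4. The eigenvalues (with algebraic multiplicities) are λ = -5 with multiplicity 4.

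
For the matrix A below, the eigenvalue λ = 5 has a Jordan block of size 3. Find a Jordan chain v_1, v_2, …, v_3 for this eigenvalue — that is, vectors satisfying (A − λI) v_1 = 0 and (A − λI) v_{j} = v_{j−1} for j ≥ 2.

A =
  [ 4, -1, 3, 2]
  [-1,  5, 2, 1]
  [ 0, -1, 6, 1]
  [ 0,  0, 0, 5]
A Jordan chain for λ = 5 of length 3:
v_1 = (2, 1, 1, 0)ᵀ
v_2 = (-1, -1, 0, 0)ᵀ
v_3 = (1, 0, 0, 0)ᵀ

Let N = A − (5)·I. We want v_3 with N^3 v_3 = 0 but N^2 v_3 ≠ 0; then v_{j-1} := N · v_j for j = 3, …, 2.

Pick v_3 = (1, 0, 0, 0)ᵀ.
Then v_2 = N · v_3 = (-1, -1, 0, 0)ᵀ.
Then v_1 = N · v_2 = (2, 1, 1, 0)ᵀ.

Sanity check: (A − (5)·I) v_1 = (0, 0, 0, 0)ᵀ = 0. ✓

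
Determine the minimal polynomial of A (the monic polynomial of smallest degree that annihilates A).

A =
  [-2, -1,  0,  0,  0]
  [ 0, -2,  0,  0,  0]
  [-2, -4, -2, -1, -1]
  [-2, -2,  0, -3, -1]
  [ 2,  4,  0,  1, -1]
x^2 + 4*x + 4

The characteristic polynomial is χ_A(x) = (x + 2)^5, so the eigenvalues are known. The minimal polynomial is
  m_A(x) = Π_λ (x − λ)^{k_λ}
where k_λ is the size of the *largest* Jordan block for λ (equivalently, the smallest k with (A − λI)^k v = 0 for every generalised eigenvector v of λ).

  λ = -2: largest Jordan block has size 2, contributing (x + 2)^2

So m_A(x) = (x + 2)^2 = x^2 + 4*x + 4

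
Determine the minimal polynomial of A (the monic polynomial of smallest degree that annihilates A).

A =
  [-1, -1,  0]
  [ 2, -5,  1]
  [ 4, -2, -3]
x^3 + 9*x^2 + 27*x + 27

The characteristic polynomial is χ_A(x) = (x + 3)^3, so the eigenvalues are known. The minimal polynomial is
  m_A(x) = Π_λ (x − λ)^{k_λ}
where k_λ is the size of the *largest* Jordan block for λ (equivalently, the smallest k with (A − λI)^k v = 0 for every generalised eigenvector v of λ).

  λ = -3: largest Jordan block has size 3, contributing (x + 3)^3

So m_A(x) = (x + 3)^3 = x^3 + 9*x^2 + 27*x + 27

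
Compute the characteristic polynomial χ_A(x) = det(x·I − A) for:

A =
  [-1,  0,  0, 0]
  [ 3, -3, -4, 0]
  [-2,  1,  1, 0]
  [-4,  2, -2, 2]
x^4 + x^3 - 3*x^2 - 5*x - 2

Expanding det(x·I − A) (e.g. by cofactor expansion or by noting that A is similar to its Jordan form J, which has the same characteristic polynomial as A) gives
  χ_A(x) = x^4 + x^3 - 3*x^2 - 5*x - 2
which factors as (x - 2)*(x + 1)^3. The eigenvalues (with algebraic multiplicities) are λ = -1 with multiplicity 3, λ = 2 with multiplicity 1.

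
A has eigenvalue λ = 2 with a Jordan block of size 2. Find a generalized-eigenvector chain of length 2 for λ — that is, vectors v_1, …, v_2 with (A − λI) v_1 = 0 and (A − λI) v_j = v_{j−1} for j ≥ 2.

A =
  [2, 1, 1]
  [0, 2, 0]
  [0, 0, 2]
A Jordan chain for λ = 2 of length 2:
v_1 = (1, 0, 0)ᵀ
v_2 = (0, 1, 0)ᵀ

Let N = A − (2)·I. We want v_2 with N^2 v_2 = 0 but N^1 v_2 ≠ 0; then v_{j-1} := N · v_j for j = 2, …, 2.

Pick v_2 = (0, 1, 0)ᵀ.
Then v_1 = N · v_2 = (1, 0, 0)ᵀ.

Sanity check: (A − (2)·I) v_1 = (0, 0, 0)ᵀ = 0. ✓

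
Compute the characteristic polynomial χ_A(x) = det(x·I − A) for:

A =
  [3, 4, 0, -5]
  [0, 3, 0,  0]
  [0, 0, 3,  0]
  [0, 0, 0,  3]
x^4 - 12*x^3 + 54*x^2 - 108*x + 81

Expanding det(x·I − A) (e.g. by cofactor expansion or by noting that A is similar to its Jordan form J, which has the same characteristic polynomial as A) gives
  χ_A(x) = x^4 - 12*x^3 + 54*x^2 - 108*x + 81
which factors as (x - 3)^4. The eigenvalues (with algebraic multiplicities) are λ = 3 with multiplicity 4.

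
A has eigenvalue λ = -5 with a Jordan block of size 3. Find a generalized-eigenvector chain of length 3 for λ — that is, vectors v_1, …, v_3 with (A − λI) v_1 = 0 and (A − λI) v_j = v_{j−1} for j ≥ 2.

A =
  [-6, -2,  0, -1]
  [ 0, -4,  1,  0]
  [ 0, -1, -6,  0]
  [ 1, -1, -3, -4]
A Jordan chain for λ = -5 of length 3:
v_1 = (1, 0, 0, -1)ᵀ
v_2 = (-2, 1, -1, -1)ᵀ
v_3 = (0, 1, 0, 0)ᵀ

Let N = A − (-5)·I. We want v_3 with N^3 v_3 = 0 but N^2 v_3 ≠ 0; then v_{j-1} := N · v_j for j = 3, …, 2.

Pick v_3 = (0, 1, 0, 0)ᵀ.
Then v_2 = N · v_3 = (-2, 1, -1, -1)ᵀ.
Then v_1 = N · v_2 = (1, 0, 0, -1)ᵀ.

Sanity check: (A − (-5)·I) v_1 = (0, 0, 0, 0)ᵀ = 0. ✓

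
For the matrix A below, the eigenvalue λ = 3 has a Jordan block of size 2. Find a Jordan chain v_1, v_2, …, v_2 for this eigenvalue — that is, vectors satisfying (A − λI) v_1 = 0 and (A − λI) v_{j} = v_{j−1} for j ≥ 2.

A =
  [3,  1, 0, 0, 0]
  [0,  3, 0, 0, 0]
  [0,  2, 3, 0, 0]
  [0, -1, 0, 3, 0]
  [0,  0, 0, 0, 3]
A Jordan chain for λ = 3 of length 2:
v_1 = (1, 0, 2, -1, 0)ᵀ
v_2 = (0, 1, 0, 0, 0)ᵀ

Let N = A − (3)·I. We want v_2 with N^2 v_2 = 0 but N^1 v_2 ≠ 0; then v_{j-1} := N · v_j for j = 2, …, 2.

Pick v_2 = (0, 1, 0, 0, 0)ᵀ.
Then v_1 = N · v_2 = (1, 0, 2, -1, 0)ᵀ.

Sanity check: (A − (3)·I) v_1 = (0, 0, 0, 0, 0)ᵀ = 0. ✓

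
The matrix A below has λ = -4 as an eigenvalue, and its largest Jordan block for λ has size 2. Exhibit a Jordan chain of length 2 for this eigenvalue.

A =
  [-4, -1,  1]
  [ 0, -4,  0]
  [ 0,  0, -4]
A Jordan chain for λ = -4 of length 2:
v_1 = (-1, 0, 0)ᵀ
v_2 = (0, 1, 0)ᵀ

Let N = A − (-4)·I. We want v_2 with N^2 v_2 = 0 but N^1 v_2 ≠ 0; then v_{j-1} := N · v_j for j = 2, …, 2.

Pick v_2 = (0, 1, 0)ᵀ.
Then v_1 = N · v_2 = (-1, 0, 0)ᵀ.

Sanity check: (A − (-4)·I) v_1 = (0, 0, 0)ᵀ = 0. ✓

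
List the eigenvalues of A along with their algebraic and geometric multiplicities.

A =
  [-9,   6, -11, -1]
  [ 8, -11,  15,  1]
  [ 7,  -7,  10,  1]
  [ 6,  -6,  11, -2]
λ = -3: alg = 4, geom = 2

Step 1 — factor the characteristic polynomial to read off the algebraic multiplicities:
  χ_A(x) = (x + 3)^4

Step 2 — compute geometric multiplicities via the rank-nullity identity g(λ) = n − rank(A − λI):
  rank(A − (-3)·I) = 2, so dim ker(A − (-3)·I) = n − 2 = 2

Summary:
  λ = -3: algebraic multiplicity = 4, geometric multiplicity = 2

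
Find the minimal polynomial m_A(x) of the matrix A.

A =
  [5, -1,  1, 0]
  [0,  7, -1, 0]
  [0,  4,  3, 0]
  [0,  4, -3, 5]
x^3 - 15*x^2 + 75*x - 125

The characteristic polynomial is χ_A(x) = (x - 5)^4, so the eigenvalues are known. The minimal polynomial is
  m_A(x) = Π_λ (x − λ)^{k_λ}
where k_λ is the size of the *largest* Jordan block for λ (equivalently, the smallest k with (A − λI)^k v = 0 for every generalised eigenvector v of λ).

  λ = 5: largest Jordan block has size 3, contributing (x − 5)^3

So m_A(x) = (x - 5)^3 = x^3 - 15*x^2 + 75*x - 125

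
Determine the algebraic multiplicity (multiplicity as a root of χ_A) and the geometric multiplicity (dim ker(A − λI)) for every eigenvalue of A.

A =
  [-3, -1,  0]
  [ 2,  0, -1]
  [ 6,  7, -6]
λ = -3: alg = 3, geom = 1

Step 1 — factor the characteristic polynomial to read off the algebraic multiplicities:
  χ_A(x) = (x + 3)^3

Step 2 — compute geometric multiplicities via the rank-nullity identity g(λ) = n − rank(A − λI):
  rank(A − (-3)·I) = 2, so dim ker(A − (-3)·I) = n − 2 = 1

Summary:
  λ = -3: algebraic multiplicity = 3, geometric multiplicity = 1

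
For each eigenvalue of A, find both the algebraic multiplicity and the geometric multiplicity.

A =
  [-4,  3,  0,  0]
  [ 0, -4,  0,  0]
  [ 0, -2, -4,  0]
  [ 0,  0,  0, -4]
λ = -4: alg = 4, geom = 3

Step 1 — factor the characteristic polynomial to read off the algebraic multiplicities:
  χ_A(x) = (x + 4)^4

Step 2 — compute geometric multiplicities via the rank-nullity identity g(λ) = n − rank(A − λI):
  rank(A − (-4)·I) = 1, so dim ker(A − (-4)·I) = n − 1 = 3

Summary:
  λ = -4: algebraic multiplicity = 4, geometric multiplicity = 3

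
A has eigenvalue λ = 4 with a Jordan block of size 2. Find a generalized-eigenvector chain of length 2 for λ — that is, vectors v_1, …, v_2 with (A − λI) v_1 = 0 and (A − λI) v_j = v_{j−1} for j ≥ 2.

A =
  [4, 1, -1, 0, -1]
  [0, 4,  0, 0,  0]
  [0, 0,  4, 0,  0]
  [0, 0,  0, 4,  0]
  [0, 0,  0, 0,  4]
A Jordan chain for λ = 4 of length 2:
v_1 = (1, 0, 0, 0, 0)ᵀ
v_2 = (0, 1, 0, 0, 0)ᵀ

Let N = A − (4)·I. We want v_2 with N^2 v_2 = 0 but N^1 v_2 ≠ 0; then v_{j-1} := N · v_j for j = 2, …, 2.

Pick v_2 = (0, 1, 0, 0, 0)ᵀ.
Then v_1 = N · v_2 = (1, 0, 0, 0, 0)ᵀ.

Sanity check: (A − (4)·I) v_1 = (0, 0, 0, 0, 0)ᵀ = 0. ✓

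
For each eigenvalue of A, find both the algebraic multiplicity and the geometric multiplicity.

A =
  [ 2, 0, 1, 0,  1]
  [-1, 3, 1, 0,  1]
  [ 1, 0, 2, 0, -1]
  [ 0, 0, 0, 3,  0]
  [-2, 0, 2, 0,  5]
λ = 3: alg = 5, geom = 4

Step 1 — factor the characteristic polynomial to read off the algebraic multiplicities:
  χ_A(x) = (x - 3)^5

Step 2 — compute geometric multiplicities via the rank-nullity identity g(λ) = n − rank(A − λI):
  rank(A − (3)·I) = 1, so dim ker(A − (3)·I) = n − 1 = 4

Summary:
  λ = 3: algebraic multiplicity = 5, geometric multiplicity = 4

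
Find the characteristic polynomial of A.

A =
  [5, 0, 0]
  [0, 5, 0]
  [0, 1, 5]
x^3 - 15*x^2 + 75*x - 125

Expanding det(x·I − A) (e.g. by cofactor expansion or by noting that A is similar to its Jordan form J, which has the same characteristic polynomial as A) gives
  χ_A(x) = x^3 - 15*x^2 + 75*x - 125
which factors as (x - 5)^3. The eigenvalues (with algebraic multiplicities) are λ = 5 with multiplicity 3.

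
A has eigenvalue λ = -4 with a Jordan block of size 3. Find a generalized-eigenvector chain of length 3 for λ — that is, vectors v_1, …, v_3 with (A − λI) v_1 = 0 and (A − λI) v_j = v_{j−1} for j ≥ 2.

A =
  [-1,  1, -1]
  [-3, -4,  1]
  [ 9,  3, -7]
A Jordan chain for λ = -4 of length 3:
v_1 = (-3, 0, -9)ᵀ
v_2 = (3, -3, 9)ᵀ
v_3 = (1, 0, 0)ᵀ

Let N = A − (-4)·I. We want v_3 with N^3 v_3 = 0 but N^2 v_3 ≠ 0; then v_{j-1} := N · v_j for j = 3, …, 2.

Pick v_3 = (1, 0, 0)ᵀ.
Then v_2 = N · v_3 = (3, -3, 9)ᵀ.
Then v_1 = N · v_2 = (-3, 0, -9)ᵀ.

Sanity check: (A − (-4)·I) v_1 = (0, 0, 0)ᵀ = 0. ✓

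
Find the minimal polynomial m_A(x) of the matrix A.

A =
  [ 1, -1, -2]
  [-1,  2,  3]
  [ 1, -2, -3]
x^3

The characteristic polynomial is χ_A(x) = x^3, so the eigenvalues are known. The minimal polynomial is
  m_A(x) = Π_λ (x − λ)^{k_λ}
where k_λ is the size of the *largest* Jordan block for λ (equivalently, the smallest k with (A − λI)^k v = 0 for every generalised eigenvector v of λ).

  λ = 0: largest Jordan block has size 3, contributing (x − 0)^3

So m_A(x) = x^3 = x^3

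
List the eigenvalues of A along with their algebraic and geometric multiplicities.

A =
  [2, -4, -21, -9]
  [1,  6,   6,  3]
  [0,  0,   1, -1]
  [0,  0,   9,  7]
λ = 4: alg = 4, geom = 2

Step 1 — factor the characteristic polynomial to read off the algebraic multiplicities:
  χ_A(x) = (x - 4)^4

Step 2 — compute geometric multiplicities via the rank-nullity identity g(λ) = n − rank(A − λI):
  rank(A − (4)·I) = 2, so dim ker(A − (4)·I) = n − 2 = 2

Summary:
  λ = 4: algebraic multiplicity = 4, geometric multiplicity = 2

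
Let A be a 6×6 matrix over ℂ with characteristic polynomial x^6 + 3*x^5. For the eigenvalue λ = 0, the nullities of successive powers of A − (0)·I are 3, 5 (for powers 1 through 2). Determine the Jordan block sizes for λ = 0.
Block sizes for λ = 0: [2, 2, 1]

From the dimensions of kernels of powers, the number of Jordan blocks of size at least j is d_j − d_{j−1} where d_j = dim ker(N^j) (with d_0 = 0). Computing the differences gives [3, 2].
The number of blocks of size exactly k is (#blocks of size ≥ k) − (#blocks of size ≥ k + 1), so the partition is: 1 block(s) of size 1, 2 block(s) of size 2.
In nonincreasing order the block sizes are [2, 2, 1].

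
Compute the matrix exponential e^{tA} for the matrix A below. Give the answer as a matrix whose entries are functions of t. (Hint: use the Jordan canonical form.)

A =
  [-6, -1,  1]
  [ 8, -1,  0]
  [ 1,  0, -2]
e^{tA} =
  [t^2*exp(-3*t) - 3*t*exp(-3*t) + exp(-3*t), t^2*exp(-3*t)/2 - t*exp(-3*t), -t^2*exp(-3*t) + t*exp(-3*t)]
  [-4*t^2*exp(-3*t) + 8*t*exp(-3*t), -2*t^2*exp(-3*t) + 2*t*exp(-3*t) + exp(-3*t), 4*t^2*exp(-3*t)]
  [-t^2*exp(-3*t) + t*exp(-3*t), -t^2*exp(-3*t)/2, t^2*exp(-3*t) + t*exp(-3*t) + exp(-3*t)]

Strategy: write A = P · J · P⁻¹ where J is a Jordan canonical form, so e^{tA} = P · e^{tJ} · P⁻¹, and e^{tJ} can be computed block-by-block.

A has Jordan form
J =
  [-3,  1,  0]
  [ 0, -3,  1]
  [ 0,  0, -3]
(up to reordering of blocks).

Per-block formulas:
  For a 3×3 Jordan block J_3(-3): exp(t · J_3(-3)) = e^(-3t)·(I + t·N + (t^2/2)·N^2), where N is the 3×3 nilpotent shift.

After assembling e^{tJ} and conjugating by P, we get:

e^{tA} =
  [t^2*exp(-3*t) - 3*t*exp(-3*t) + exp(-3*t), t^2*exp(-3*t)/2 - t*exp(-3*t), -t^2*exp(-3*t) + t*exp(-3*t)]
  [-4*t^2*exp(-3*t) + 8*t*exp(-3*t), -2*t^2*exp(-3*t) + 2*t*exp(-3*t) + exp(-3*t), 4*t^2*exp(-3*t)]
  [-t^2*exp(-3*t) + t*exp(-3*t), -t^2*exp(-3*t)/2, t^2*exp(-3*t) + t*exp(-3*t) + exp(-3*t)]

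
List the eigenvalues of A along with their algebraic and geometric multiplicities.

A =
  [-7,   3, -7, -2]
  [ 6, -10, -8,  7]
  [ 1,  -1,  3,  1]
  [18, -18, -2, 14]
λ = -4: alg = 2, geom = 1; λ = 4: alg = 2, geom = 1

Step 1 — factor the characteristic polynomial to read off the algebraic multiplicities:
  χ_A(x) = (x - 4)^2*(x + 4)^2

Step 2 — compute geometric multiplicities via the rank-nullity identity g(λ) = n − rank(A − λI):
  rank(A − (-4)·I) = 3, so dim ker(A − (-4)·I) = n − 3 = 1
  rank(A − (4)·I) = 3, so dim ker(A − (4)·I) = n − 3 = 1

Summary:
  λ = -4: algebraic multiplicity = 2, geometric multiplicity = 1
  λ = 4: algebraic multiplicity = 2, geometric multiplicity = 1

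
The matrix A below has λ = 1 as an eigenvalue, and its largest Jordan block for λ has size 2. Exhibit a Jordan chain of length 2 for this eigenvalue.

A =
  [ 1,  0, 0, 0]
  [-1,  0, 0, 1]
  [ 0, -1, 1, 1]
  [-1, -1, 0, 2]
A Jordan chain for λ = 1 of length 2:
v_1 = (0, -1, 0, -1)ᵀ
v_2 = (1, 0, 0, 0)ᵀ

Let N = A − (1)·I. We want v_2 with N^2 v_2 = 0 but N^1 v_2 ≠ 0; then v_{j-1} := N · v_j for j = 2, …, 2.

Pick v_2 = (1, 0, 0, 0)ᵀ.
Then v_1 = N · v_2 = (0, -1, 0, -1)ᵀ.

Sanity check: (A − (1)·I) v_1 = (0, 0, 0, 0)ᵀ = 0. ✓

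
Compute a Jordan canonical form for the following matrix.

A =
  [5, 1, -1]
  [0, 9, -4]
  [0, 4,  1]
J_2(5) ⊕ J_1(5)

The characteristic polynomial is
  det(x·I − A) = x^3 - 15*x^2 + 75*x - 125 = (x - 5)^3

Eigenvalues and multiplicities (the geometric multiplicity of λ is n − rank(A − λI), which equals the number of Jordan blocks for λ):
  λ = 5: algebraic multiplicity = 3, geometric multiplicity = 2

Determining the block sizes for each eigenvalue:
  λ = 5: 2 blocks summing to 3 forces exactly one block of size 2 and the rest size 1 → block sizes [2, 1]

Assembling the blocks gives a Jordan form
J =
  [5, 1, 0]
  [0, 5, 0]
  [0, 0, 5]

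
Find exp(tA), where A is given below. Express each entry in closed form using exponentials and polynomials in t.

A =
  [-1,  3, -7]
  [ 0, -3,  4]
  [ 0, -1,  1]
e^{tA} =
  [exp(-t), t^2*exp(-t)/2 + 3*t*exp(-t), -t^2*exp(-t) - 7*t*exp(-t)]
  [0, -2*t*exp(-t) + exp(-t), 4*t*exp(-t)]
  [0, -t*exp(-t), 2*t*exp(-t) + exp(-t)]

Strategy: write A = P · J · P⁻¹ where J is a Jordan canonical form, so e^{tA} = P · e^{tJ} · P⁻¹, and e^{tJ} can be computed block-by-block.

A has Jordan form
J =
  [-1,  1,  0]
  [ 0, -1,  1]
  [ 0,  0, -1]
(up to reordering of blocks).

Per-block formulas:
  For a 3×3 Jordan block J_3(-1): exp(t · J_3(-1)) = e^(-1t)·(I + t·N + (t^2/2)·N^2), where N is the 3×3 nilpotent shift.

After assembling e^{tJ} and conjugating by P, we get:

e^{tA} =
  [exp(-t), t^2*exp(-t)/2 + 3*t*exp(-t), -t^2*exp(-t) - 7*t*exp(-t)]
  [0, -2*t*exp(-t) + exp(-t), 4*t*exp(-t)]
  [0, -t*exp(-t), 2*t*exp(-t) + exp(-t)]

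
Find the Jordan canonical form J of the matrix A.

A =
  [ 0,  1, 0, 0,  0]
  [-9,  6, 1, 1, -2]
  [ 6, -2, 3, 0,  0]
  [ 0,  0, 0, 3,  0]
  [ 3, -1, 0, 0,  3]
J_3(3) ⊕ J_1(3) ⊕ J_1(3)

The characteristic polynomial is
  det(x·I − A) = x^5 - 15*x^4 + 90*x^3 - 270*x^2 + 405*x - 243 = (x - 3)^5

Eigenvalues and multiplicities (the geometric multiplicity of λ is n − rank(A − λI), which equals the number of Jordan blocks for λ):
  λ = 3: algebraic multiplicity = 5, geometric multiplicity = 3

Determining the block sizes for each eigenvalue:
  λ = 3: with am = 5 and gm = 3, the partition is not yet determined (e.g. several partitions of 5 into 3 parts exist). Let N = A − (3)·I. Computing rank(N^1) = 2, rank(N^2) = 1, rank(N^3) = 0; the number of blocks of size ≥ j is rank(N^{j−1}) − rank(N^j), giving [3, 1, 1]. So we have 1 block(s) of size 3, 2 block(s) of size 1 → block sizes [3, 1, 1]

Assembling the blocks gives a Jordan form
J =
  [3, 1, 0, 0, 0]
  [0, 3, 1, 0, 0]
  [0, 0, 3, 0, 0]
  [0, 0, 0, 3, 0]
  [0, 0, 0, 0, 3]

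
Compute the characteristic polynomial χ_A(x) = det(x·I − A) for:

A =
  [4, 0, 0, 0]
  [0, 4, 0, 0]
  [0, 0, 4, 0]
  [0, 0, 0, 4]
x^4 - 16*x^3 + 96*x^2 - 256*x + 256

Expanding det(x·I − A) (e.g. by cofactor expansion or by noting that A is similar to its Jordan form J, which has the same characteristic polynomial as A) gives
  χ_A(x) = x^4 - 16*x^3 + 96*x^2 - 256*x + 256
which factors as (x - 4)^4. The eigenvalues (with algebraic multiplicities) are λ = 4 with multiplicity 4.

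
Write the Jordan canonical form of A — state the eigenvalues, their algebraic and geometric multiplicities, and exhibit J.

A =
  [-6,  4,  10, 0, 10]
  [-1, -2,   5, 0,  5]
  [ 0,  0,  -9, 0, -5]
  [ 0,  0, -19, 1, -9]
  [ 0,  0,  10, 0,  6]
J_2(-4) ⊕ J_1(-4) ⊕ J_2(1)

The characteristic polynomial is
  det(x·I − A) = x^5 + 10*x^4 + 25*x^3 - 20*x^2 - 80*x + 64 = (x - 1)^2*(x + 4)^3

Eigenvalues and multiplicities (the geometric multiplicity of λ is n − rank(A − λI), which equals the number of Jordan blocks for λ):
  λ = -4: algebraic multiplicity = 3, geometric multiplicity = 2
  λ = 1: algebraic multiplicity = 2, geometric multiplicity = 1

Determining the block sizes for each eigenvalue:
  λ = -4: 2 blocks summing to 3 forces exactly one block of size 2 and the rest size 1 → block sizes [2, 1]
  λ = 1: one block (gm = 1), so the single block has size am = 2 → block sizes [2]

Assembling the blocks gives a Jordan form
J =
  [-4,  1,  0, 0, 0]
  [ 0, -4,  0, 0, 0]
  [ 0,  0, -4, 0, 0]
  [ 0,  0,  0, 1, 1]
  [ 0,  0,  0, 0, 1]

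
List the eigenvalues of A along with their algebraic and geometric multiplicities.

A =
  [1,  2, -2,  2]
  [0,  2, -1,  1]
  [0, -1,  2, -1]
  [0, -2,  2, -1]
λ = 1: alg = 4, geom = 3

Step 1 — factor the characteristic polynomial to read off the algebraic multiplicities:
  χ_A(x) = (x - 1)^4

Step 2 — compute geometric multiplicities via the rank-nullity identity g(λ) = n − rank(A − λI):
  rank(A − (1)·I) = 1, so dim ker(A − (1)·I) = n − 1 = 3

Summary:
  λ = 1: algebraic multiplicity = 4, geometric multiplicity = 3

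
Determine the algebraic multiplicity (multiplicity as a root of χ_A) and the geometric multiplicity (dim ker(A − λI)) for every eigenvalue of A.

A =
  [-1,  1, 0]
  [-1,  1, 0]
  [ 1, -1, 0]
λ = 0: alg = 3, geom = 2

Step 1 — factor the characteristic polynomial to read off the algebraic multiplicities:
  χ_A(x) = x^3

Step 2 — compute geometric multiplicities via the rank-nullity identity g(λ) = n − rank(A − λI):
  rank(A − (0)·I) = 1, so dim ker(A − (0)·I) = n − 1 = 2

Summary:
  λ = 0: algebraic multiplicity = 3, geometric multiplicity = 2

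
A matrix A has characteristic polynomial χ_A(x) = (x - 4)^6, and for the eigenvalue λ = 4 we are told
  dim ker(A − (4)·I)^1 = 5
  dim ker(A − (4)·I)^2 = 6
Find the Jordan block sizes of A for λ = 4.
Block sizes for λ = 4: [2, 1, 1, 1, 1]

From the dimensions of kernels of powers, the number of Jordan blocks of size at least j is d_j − d_{j−1} where d_j = dim ker(N^j) (with d_0 = 0). Computing the differences gives [5, 1].
The number of blocks of size exactly k is (#blocks of size ≥ k) − (#blocks of size ≥ k + 1), so the partition is: 4 block(s) of size 1, 1 block(s) of size 2.
In nonincreasing order the block sizes are [2, 1, 1, 1, 1].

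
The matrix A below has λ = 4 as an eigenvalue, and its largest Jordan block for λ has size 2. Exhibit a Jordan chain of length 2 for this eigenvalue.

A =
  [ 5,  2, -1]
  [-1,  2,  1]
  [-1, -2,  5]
A Jordan chain for λ = 4 of length 2:
v_1 = (1, -1, -1)ᵀ
v_2 = (1, 0, 0)ᵀ

Let N = A − (4)·I. We want v_2 with N^2 v_2 = 0 but N^1 v_2 ≠ 0; then v_{j-1} := N · v_j for j = 2, …, 2.

Pick v_2 = (1, 0, 0)ᵀ.
Then v_1 = N · v_2 = (1, -1, -1)ᵀ.

Sanity check: (A − (4)·I) v_1 = (0, 0, 0)ᵀ = 0. ✓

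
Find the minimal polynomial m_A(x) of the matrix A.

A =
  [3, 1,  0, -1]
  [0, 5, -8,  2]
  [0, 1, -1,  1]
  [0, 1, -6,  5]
x^3 - 9*x^2 + 27*x - 27

The characteristic polynomial is χ_A(x) = (x - 3)^4, so the eigenvalues are known. The minimal polynomial is
  m_A(x) = Π_λ (x − λ)^{k_λ}
where k_λ is the size of the *largest* Jordan block for λ (equivalently, the smallest k with (A − λI)^k v = 0 for every generalised eigenvector v of λ).

  λ = 3: largest Jordan block has size 3, contributing (x − 3)^3

So m_A(x) = (x - 3)^3 = x^3 - 9*x^2 + 27*x - 27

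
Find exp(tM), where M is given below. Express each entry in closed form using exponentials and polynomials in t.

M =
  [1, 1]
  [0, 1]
e^{tM} =
  [exp(t), t*exp(t)]
  [0, exp(t)]

Strategy: write M = P · J · P⁻¹ where J is a Jordan canonical form, so e^{tM} = P · e^{tJ} · P⁻¹, and e^{tJ} can be computed block-by-block.

M has Jordan form
J =
  [1, 1]
  [0, 1]
(up to reordering of blocks).

Per-block formulas:
  For a 2×2 Jordan block J_2(1): exp(t · J_2(1)) = e^(1t)·(I + t·N), where N is the 2×2 nilpotent shift.

After assembling e^{tJ} and conjugating by P, we get:

e^{tM} =
  [exp(t), t*exp(t)]
  [0, exp(t)]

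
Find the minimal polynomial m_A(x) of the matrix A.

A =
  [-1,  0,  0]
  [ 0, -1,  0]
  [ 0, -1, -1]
x^2 + 2*x + 1

The characteristic polynomial is χ_A(x) = (x + 1)^3, so the eigenvalues are known. The minimal polynomial is
  m_A(x) = Π_λ (x − λ)^{k_λ}
where k_λ is the size of the *largest* Jordan block for λ (equivalently, the smallest k with (A − λI)^k v = 0 for every generalised eigenvector v of λ).

  λ = -1: largest Jordan block has size 2, contributing (x + 1)^2

So m_A(x) = (x + 1)^2 = x^2 + 2*x + 1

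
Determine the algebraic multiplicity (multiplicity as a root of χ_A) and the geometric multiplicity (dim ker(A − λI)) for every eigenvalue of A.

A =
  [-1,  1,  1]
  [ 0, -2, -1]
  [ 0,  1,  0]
λ = -1: alg = 3, geom = 2

Step 1 — factor the characteristic polynomial to read off the algebraic multiplicities:
  χ_A(x) = (x + 1)^3

Step 2 — compute geometric multiplicities via the rank-nullity identity g(λ) = n − rank(A − λI):
  rank(A − (-1)·I) = 1, so dim ker(A − (-1)·I) = n − 1 = 2

Summary:
  λ = -1: algebraic multiplicity = 3, geometric multiplicity = 2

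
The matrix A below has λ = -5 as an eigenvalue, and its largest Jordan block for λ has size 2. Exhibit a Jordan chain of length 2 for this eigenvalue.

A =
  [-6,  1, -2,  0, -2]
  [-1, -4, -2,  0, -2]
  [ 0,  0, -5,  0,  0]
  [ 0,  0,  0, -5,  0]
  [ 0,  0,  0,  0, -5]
A Jordan chain for λ = -5 of length 2:
v_1 = (-1, -1, 0, 0, 0)ᵀ
v_2 = (1, 0, 0, 0, 0)ᵀ

Let N = A − (-5)·I. We want v_2 with N^2 v_2 = 0 but N^1 v_2 ≠ 0; then v_{j-1} := N · v_j for j = 2, …, 2.

Pick v_2 = (1, 0, 0, 0, 0)ᵀ.
Then v_1 = N · v_2 = (-1, -1, 0, 0, 0)ᵀ.

Sanity check: (A − (-5)·I) v_1 = (0, 0, 0, 0, 0)ᵀ = 0. ✓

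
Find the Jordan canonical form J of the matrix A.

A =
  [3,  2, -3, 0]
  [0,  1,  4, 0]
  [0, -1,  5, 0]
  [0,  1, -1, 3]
J_3(3) ⊕ J_1(3)

The characteristic polynomial is
  det(x·I − A) = x^4 - 12*x^3 + 54*x^2 - 108*x + 81 = (x - 3)^4

Eigenvalues and multiplicities (the geometric multiplicity of λ is n − rank(A − λI), which equals the number of Jordan blocks for λ):
  λ = 3: algebraic multiplicity = 4, geometric multiplicity = 2

Determining the block sizes for each eigenvalue:
  λ = 3: with am = 4 and gm = 2, the partition is not yet determined (e.g. several partitions of 4 into 2 parts exist). Let N = A − (3)·I. Computing rank(N^1) = 2, rank(N^2) = 1, rank(N^3) = 0; the number of blocks of size ≥ j is rank(N^{j−1}) − rank(N^j), giving [2, 1, 1]. So we have 1 block(s) of size 3, 1 block(s) of size 1 → block sizes [3, 1]

Assembling the blocks gives a Jordan form
J =
  [3, 1, 0, 0]
  [0, 3, 1, 0]
  [0, 0, 3, 0]
  [0, 0, 0, 3]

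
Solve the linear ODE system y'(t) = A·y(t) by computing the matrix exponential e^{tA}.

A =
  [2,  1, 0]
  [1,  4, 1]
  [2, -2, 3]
e^{tA} =
  [t^2*exp(3*t) - t*exp(3*t) + exp(3*t), t*exp(3*t), t^2*exp(3*t)/2]
  [t^2*exp(3*t) + t*exp(3*t), t*exp(3*t) + exp(3*t), t^2*exp(3*t)/2 + t*exp(3*t)]
  [-2*t^2*exp(3*t) + 2*t*exp(3*t), -2*t*exp(3*t), -t^2*exp(3*t) + exp(3*t)]

Strategy: write A = P · J · P⁻¹ where J is a Jordan canonical form, so e^{tA} = P · e^{tJ} · P⁻¹, and e^{tJ} can be computed block-by-block.

A has Jordan form
J =
  [3, 1, 0]
  [0, 3, 1]
  [0, 0, 3]
(up to reordering of blocks).

Per-block formulas:
  For a 3×3 Jordan block J_3(3): exp(t · J_3(3)) = e^(3t)·(I + t·N + (t^2/2)·N^2), where N is the 3×3 nilpotent shift.

After assembling e^{tJ} and conjugating by P, we get:

e^{tA} =
  [t^2*exp(3*t) - t*exp(3*t) + exp(3*t), t*exp(3*t), t^2*exp(3*t)/2]
  [t^2*exp(3*t) + t*exp(3*t), t*exp(3*t) + exp(3*t), t^2*exp(3*t)/2 + t*exp(3*t)]
  [-2*t^2*exp(3*t) + 2*t*exp(3*t), -2*t*exp(3*t), -t^2*exp(3*t) + exp(3*t)]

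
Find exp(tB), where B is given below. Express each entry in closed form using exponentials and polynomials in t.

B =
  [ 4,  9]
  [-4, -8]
e^{tB} =
  [6*t*exp(-2*t) + exp(-2*t), 9*t*exp(-2*t)]
  [-4*t*exp(-2*t), -6*t*exp(-2*t) + exp(-2*t)]

Strategy: write B = P · J · P⁻¹ where J is a Jordan canonical form, so e^{tB} = P · e^{tJ} · P⁻¹, and e^{tJ} can be computed block-by-block.

B has Jordan form
J =
  [-2,  1]
  [ 0, -2]
(up to reordering of blocks).

Per-block formulas:
  For a 2×2 Jordan block J_2(-2): exp(t · J_2(-2)) = e^(-2t)·(I + t·N), where N is the 2×2 nilpotent shift.

After assembling e^{tJ} and conjugating by P, we get:

e^{tB} =
  [6*t*exp(-2*t) + exp(-2*t), 9*t*exp(-2*t)]
  [-4*t*exp(-2*t), -6*t*exp(-2*t) + exp(-2*t)]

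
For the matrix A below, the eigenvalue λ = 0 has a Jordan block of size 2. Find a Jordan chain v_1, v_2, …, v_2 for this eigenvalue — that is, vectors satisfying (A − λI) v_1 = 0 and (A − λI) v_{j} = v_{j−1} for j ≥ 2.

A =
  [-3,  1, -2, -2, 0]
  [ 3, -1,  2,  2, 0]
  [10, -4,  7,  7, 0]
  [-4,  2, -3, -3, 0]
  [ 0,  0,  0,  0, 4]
A Jordan chain for λ = 0 of length 2:
v_1 = (-3, 3, 10, -4, 0)ᵀ
v_2 = (1, 0, 0, 0, 0)ᵀ

Let N = A − (0)·I. We want v_2 with N^2 v_2 = 0 but N^1 v_2 ≠ 0; then v_{j-1} := N · v_j for j = 2, …, 2.

Pick v_2 = (1, 0, 0, 0, 0)ᵀ.
Then v_1 = N · v_2 = (-3, 3, 10, -4, 0)ᵀ.

Sanity check: (A − (0)·I) v_1 = (0, 0, 0, 0, 0)ᵀ = 0. ✓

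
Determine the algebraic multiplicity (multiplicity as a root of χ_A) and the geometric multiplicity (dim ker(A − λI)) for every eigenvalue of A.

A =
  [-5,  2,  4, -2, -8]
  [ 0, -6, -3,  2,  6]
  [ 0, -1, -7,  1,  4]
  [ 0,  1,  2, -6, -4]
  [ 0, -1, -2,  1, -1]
λ = -5: alg = 5, geom = 3

Step 1 — factor the characteristic polynomial to read off the algebraic multiplicities:
  χ_A(x) = (x + 5)^5

Step 2 — compute geometric multiplicities via the rank-nullity identity g(λ) = n − rank(A − λI):
  rank(A − (-5)·I) = 2, so dim ker(A − (-5)·I) = n − 2 = 3

Summary:
  λ = -5: algebraic multiplicity = 5, geometric multiplicity = 3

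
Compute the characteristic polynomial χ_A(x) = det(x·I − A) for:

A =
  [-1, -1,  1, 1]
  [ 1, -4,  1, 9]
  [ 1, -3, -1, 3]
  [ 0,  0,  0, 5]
x^4 + x^3 - 18*x^2 - 52*x - 40

Expanding det(x·I − A) (e.g. by cofactor expansion or by noting that A is similar to its Jordan form J, which has the same characteristic polynomial as A) gives
  χ_A(x) = x^4 + x^3 - 18*x^2 - 52*x - 40
which factors as (x - 5)*(x + 2)^3. The eigenvalues (with algebraic multiplicities) are λ = -2 with multiplicity 3, λ = 5 with multiplicity 1.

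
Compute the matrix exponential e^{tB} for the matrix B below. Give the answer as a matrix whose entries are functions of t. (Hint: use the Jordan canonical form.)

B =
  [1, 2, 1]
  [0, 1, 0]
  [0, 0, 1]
e^{tB} =
  [exp(t), 2*t*exp(t), t*exp(t)]
  [0, exp(t), 0]
  [0, 0, exp(t)]

Strategy: write B = P · J · P⁻¹ where J is a Jordan canonical form, so e^{tB} = P · e^{tJ} · P⁻¹, and e^{tJ} can be computed block-by-block.

B has Jordan form
J =
  [1, 1, 0]
  [0, 1, 0]
  [0, 0, 1]
(up to reordering of blocks).

Per-block formulas:
  For a 2×2 Jordan block J_2(1): exp(t · J_2(1)) = e^(1t)·(I + t·N), where N is the 2×2 nilpotent shift.
  For a 1×1 block at λ = 1: exp(t · [1]) = [e^(1t)].

After assembling e^{tJ} and conjugating by P, we get:

e^{tB} =
  [exp(t), 2*t*exp(t), t*exp(t)]
  [0, exp(t), 0]
  [0, 0, exp(t)]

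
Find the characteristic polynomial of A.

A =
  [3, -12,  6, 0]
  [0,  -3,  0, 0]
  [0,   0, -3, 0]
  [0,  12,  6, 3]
x^4 - 18*x^2 + 81

Expanding det(x·I − A) (e.g. by cofactor expansion or by noting that A is similar to its Jordan form J, which has the same characteristic polynomial as A) gives
  χ_A(x) = x^4 - 18*x^2 + 81
which factors as (x - 3)^2*(x + 3)^2. The eigenvalues (with algebraic multiplicities) are λ = -3 with multiplicity 2, λ = 3 with multiplicity 2.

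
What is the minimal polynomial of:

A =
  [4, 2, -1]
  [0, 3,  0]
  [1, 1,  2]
x^3 - 9*x^2 + 27*x - 27

The characteristic polynomial is χ_A(x) = (x - 3)^3, so the eigenvalues are known. The minimal polynomial is
  m_A(x) = Π_λ (x − λ)^{k_λ}
where k_λ is the size of the *largest* Jordan block for λ (equivalently, the smallest k with (A − λI)^k v = 0 for every generalised eigenvector v of λ).

  λ = 3: largest Jordan block has size 3, contributing (x − 3)^3

So m_A(x) = (x - 3)^3 = x^3 - 9*x^2 + 27*x - 27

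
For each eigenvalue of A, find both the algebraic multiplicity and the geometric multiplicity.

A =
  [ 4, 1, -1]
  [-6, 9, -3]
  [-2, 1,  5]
λ = 6: alg = 3, geom = 2

Step 1 — factor the characteristic polynomial to read off the algebraic multiplicities:
  χ_A(x) = (x - 6)^3

Step 2 — compute geometric multiplicities via the rank-nullity identity g(λ) = n − rank(A − λI):
  rank(A − (6)·I) = 1, so dim ker(A − (6)·I) = n − 1 = 2

Summary:
  λ = 6: algebraic multiplicity = 3, geometric multiplicity = 2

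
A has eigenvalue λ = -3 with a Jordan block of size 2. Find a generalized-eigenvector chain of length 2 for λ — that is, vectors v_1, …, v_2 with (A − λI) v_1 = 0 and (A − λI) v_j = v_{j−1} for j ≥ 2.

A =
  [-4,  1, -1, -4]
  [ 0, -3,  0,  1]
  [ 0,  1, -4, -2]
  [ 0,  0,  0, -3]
A Jordan chain for λ = -3 of length 2:
v_1 = (0, -1, -1, 0)ᵀ
v_2 = (1, -3, 0, -1)ᵀ

Let N = A − (-3)·I. We want v_2 with N^2 v_2 = 0 but N^1 v_2 ≠ 0; then v_{j-1} := N · v_j for j = 2, …, 2.

Pick v_2 = (1, -3, 0, -1)ᵀ.
Then v_1 = N · v_2 = (0, -1, -1, 0)ᵀ.

Sanity check: (A − (-3)·I) v_1 = (0, 0, 0, 0)ᵀ = 0. ✓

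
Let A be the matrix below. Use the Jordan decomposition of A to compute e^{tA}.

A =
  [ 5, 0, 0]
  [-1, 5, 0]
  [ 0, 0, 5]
e^{tA} =
  [exp(5*t), 0, 0]
  [-t*exp(5*t), exp(5*t), 0]
  [0, 0, exp(5*t)]

Strategy: write A = P · J · P⁻¹ where J is a Jordan canonical form, so e^{tA} = P · e^{tJ} · P⁻¹, and e^{tJ} can be computed block-by-block.

A has Jordan form
J =
  [5, 1, 0]
  [0, 5, 0]
  [0, 0, 5]
(up to reordering of blocks).

Per-block formulas:
  For a 2×2 Jordan block J_2(5): exp(t · J_2(5)) = e^(5t)·(I + t·N), where N is the 2×2 nilpotent shift.
  For a 1×1 block at λ = 5: exp(t · [5]) = [e^(5t)].

After assembling e^{tJ} and conjugating by P, we get:

e^{tA} =
  [exp(5*t), 0, 0]
  [-t*exp(5*t), exp(5*t), 0]
  [0, 0, exp(5*t)]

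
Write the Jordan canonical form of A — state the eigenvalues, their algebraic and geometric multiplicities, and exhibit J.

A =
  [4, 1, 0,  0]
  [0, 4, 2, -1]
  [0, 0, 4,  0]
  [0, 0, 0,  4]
J_3(4) ⊕ J_1(4)

The characteristic polynomial is
  det(x·I − A) = x^4 - 16*x^3 + 96*x^2 - 256*x + 256 = (x - 4)^4

Eigenvalues and multiplicities (the geometric multiplicity of λ is n − rank(A − λI), which equals the number of Jordan blocks for λ):
  λ = 4: algebraic multiplicity = 4, geometric multiplicity = 2

Determining the block sizes for each eigenvalue:
  λ = 4: with am = 4 and gm = 2, the partition is not yet determined (e.g. several partitions of 4 into 2 parts exist). Let N = A − (4)·I. Computing rank(N^1) = 2, rank(N^2) = 1, rank(N^3) = 0; the number of blocks of size ≥ j is rank(N^{j−1}) − rank(N^j), giving [2, 1, 1]. So we have 1 block(s) of size 3, 1 block(s) of size 1 → block sizes [3, 1]

Assembling the blocks gives a Jordan form
J =
  [4, 1, 0, 0]
  [0, 4, 1, 0]
  [0, 0, 4, 0]
  [0, 0, 0, 4]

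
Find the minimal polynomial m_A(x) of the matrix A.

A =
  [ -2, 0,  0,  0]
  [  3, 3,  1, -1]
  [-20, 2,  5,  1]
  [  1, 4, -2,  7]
x^4 - 13*x^3 + 45*x^2 + 25*x - 250

The characteristic polynomial is χ_A(x) = (x - 5)^3*(x + 2), so the eigenvalues are known. The minimal polynomial is
  m_A(x) = Π_λ (x − λ)^{k_λ}
where k_λ is the size of the *largest* Jordan block for λ (equivalently, the smallest k with (A − λI)^k v = 0 for every generalised eigenvector v of λ).

  λ = -2: largest Jordan block has size 1, contributing (x + 2)
  λ = 5: largest Jordan block has size 3, contributing (x − 5)^3

So m_A(x) = (x - 5)^3*(x + 2) = x^4 - 13*x^3 + 45*x^2 + 25*x - 250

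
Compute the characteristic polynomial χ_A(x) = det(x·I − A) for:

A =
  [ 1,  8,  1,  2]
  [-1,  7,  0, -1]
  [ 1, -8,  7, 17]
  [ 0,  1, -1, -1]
x^4 - 14*x^3 + 73*x^2 - 168*x + 144

Expanding det(x·I − A) (e.g. by cofactor expansion or by noting that A is similar to its Jordan form J, which has the same characteristic polynomial as A) gives
  χ_A(x) = x^4 - 14*x^3 + 73*x^2 - 168*x + 144
which factors as (x - 4)^2*(x - 3)^2. The eigenvalues (with algebraic multiplicities) are λ = 3 with multiplicity 2, λ = 4 with multiplicity 2.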